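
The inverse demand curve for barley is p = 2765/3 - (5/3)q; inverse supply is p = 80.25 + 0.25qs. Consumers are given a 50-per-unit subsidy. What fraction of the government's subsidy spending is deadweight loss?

Pre-subsidy: 2765/3 - (5/3)q = 80.25 + 0.25q gives q* = 439 and p* = 190.
With the rebate, buyers effectively pay pb = ps − 50, where ps is the price sellers receive.
On the curves, pb = 2765/3 - (5/3)q and ps = 80.25 + 0.25q; the wedge ps − pb = 50 gives 80.25 + 0.25q − (2765/3 - (5/3)q) = 50, so q' = 10697/23.
Then pb = 2765/3 − (5/3)·(10697/23) = 3370/23 and ps = 80.25 + 0.25·(10697/23) = 4520/23.
ΔCS = ½(439 + 10697/23)(190 − 3370/23) = 10397000/529; ΔPS = ½(439 + 10697/23)(4520/23 − 190) = 1559550/529.
Government spending = 50 × 10697/23 = 534850/23.
DWL = ½ × 50 × (10697/23 − 439) = 15000/23; fraction = (15000/23) / (534850/23) = 300/10697.

DWL / government spending = 300/10697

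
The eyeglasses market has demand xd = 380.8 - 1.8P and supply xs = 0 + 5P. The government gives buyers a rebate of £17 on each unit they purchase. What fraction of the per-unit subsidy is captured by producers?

Producer share = 9/34

Pre-subsidy: 380.8 - 1.8P = 0 + 5P gives P* = 56, x* = 280.
With the rebate, buyers effectively pay Pb = Ps − 17, where Ps is the price sellers receive.
Demand in terms of Ps becomes xd = 380.8 − 1.8(Ps − 17) = 411.4 - 1.8Ps. Setting this equal to supply: 411.4 - 1.8Ps = 0 + 5Ps, so Ps = 60.5.
Buyers pay Pb = 60.5 − 17 = 43.5; x' = 0 + 5·60.5 = 302.5.
Buyers' price falls by P* − Pb = 56 − 43.5 = 12.5; sellers' price rises by Ps − P* = 60.5 − 56 = 4.5.
So producers capture 4.5/17 = 9/34 of each unit of subsidy.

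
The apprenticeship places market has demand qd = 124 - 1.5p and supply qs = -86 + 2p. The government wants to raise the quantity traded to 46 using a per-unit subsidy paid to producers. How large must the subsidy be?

Required subsidy s = 14 per unit

At q = 46, invert demand for the buyer price: pb = (124 − 46)/1.5 = 52; invert supply for the seller price: ps = (46 − (-86))/2 = 66.
The subsidy must fill the gap: s = ps − pb = 66 − 52 = 14.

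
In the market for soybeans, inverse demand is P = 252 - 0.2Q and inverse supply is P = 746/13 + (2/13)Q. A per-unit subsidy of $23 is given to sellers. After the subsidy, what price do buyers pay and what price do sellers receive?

Buyers pay $129; sellers receive $152

Pre-subsidy: 252 - 0.2Q = 746/13 + (2/13)Q gives Q* = 550 and P* = 142.
With the subsidy, sellers receive Ps = Pb + 23 for each unit, where Pb is the price buyers pay.
On the curves, Pb = 252 - 0.2Q and Ps = 746/13 + (2/13)Q; the wedge Ps − Pb = 23 gives 746/13 + (2/13)Q − (252 - 0.2Q) = 23, so Q' = 615.
Then Pb = 252 − 0.2·615 = 129 and Ps = 746/13 + (2/13)·615 = 152.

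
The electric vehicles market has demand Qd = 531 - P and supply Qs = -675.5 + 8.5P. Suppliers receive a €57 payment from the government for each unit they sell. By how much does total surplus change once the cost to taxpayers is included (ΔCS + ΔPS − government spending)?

Pre-subsidy: 531 - P = -675.5 + 8.5P gives P* = 127, Q* = 404.
With the subsidy, sellers receive Ps = Pb + 57 for each unit, where Pb is the price buyers pay.
Supply in terms of Pb becomes Qs = -675.5 + 8.5(Pb + 57) = -191 + 8.5Pb. Setting this equal to demand: 531 - Pb = -191 + 8.5Pb, so Pb = 76.
Sellers receive Ps = 76 + 57 = 133; Q' = 531 − 1·76 = 455.
ΔCS = ½(404 + 455)(127 − 76) = 21904.5; ΔPS = ½(404 + 455)(133 − 127) = 2577.
Government spending = 57 × 455 = 25935.
Net change = 21904.5 + 2577 − 25935 = -1453.5. The loss equals the DWL triangle ½·57·51.

Net change in total surplus = -€1453.5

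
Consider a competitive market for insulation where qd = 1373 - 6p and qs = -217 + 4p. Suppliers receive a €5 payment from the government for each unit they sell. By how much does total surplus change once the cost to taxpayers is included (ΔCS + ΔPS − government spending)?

Pre-subsidy: 1373 - 6p = -217 + 4p gives p* = 159, q* = 419.
With the subsidy, sellers receive ps = pb + 5 for each unit, where pb is the price buyers pay.
Supply in terms of pb becomes qs = -217 + 4(pb + 5) = -197 + 4pb. Setting this equal to demand: 1373 - 6pb = -197 + 4pb, so pb = 157.
Sellers receive ps = 157 + 5 = 162; q' = 1373 − 6·157 = 431.
ΔCS = ½(419 + 431)(159 − 157) = 850; ΔPS = ½(419 + 431)(162 − 159) = 1275.
Government spending = 5 × 431 = 2155.
Net change = 850 + 1275 − 2155 = -30. The loss equals the DWL triangle ½·5·12.

Net change in total surplus = -€30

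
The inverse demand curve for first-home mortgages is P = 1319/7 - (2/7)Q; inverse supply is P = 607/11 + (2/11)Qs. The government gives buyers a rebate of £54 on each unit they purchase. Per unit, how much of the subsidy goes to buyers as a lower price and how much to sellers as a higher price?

Pre-subsidy: 1319/7 - (2/7)Q = 607/11 + (2/11)Q gives Q* = 285 and P* = 107.
With the rebate, buyers effectively pay Pb = Ps − 54, where Ps is the price sellers receive.
On the curves, Pb = 1319/7 - (2/7)Q and Ps = 607/11 + (2/11)Q; the wedge Ps − Pb = 54 gives 607/11 + (2/11)Q − (1319/7 - (2/7)Q) = 54, so Q' = 400.5.
Then Pb = 1319/7 − (2/7)·400.5 = 74 and Ps = 607/11 + (2/11)·400.5 = 128.
Buyers' price falls by P* − Pb = 107 − 74 = 33; sellers' price rises by Ps − P* = 128 − 107 = 21.

Buyers gain £33 per unit; sellers gain £21 per unit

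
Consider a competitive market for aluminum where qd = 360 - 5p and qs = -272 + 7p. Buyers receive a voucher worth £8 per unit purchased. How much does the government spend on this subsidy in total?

Pre-subsidy: 360 - 5p = -272 + 7p gives p* = 158/3, q* = 290/3.
With the rebate, buyers effectively pay pb = ps − 8, where ps is the price sellers receive.
Demand in terms of ps becomes qd = 360 − 5(ps − 8) = 400 - 5ps. Setting this equal to supply: 400 - 5ps = -272 + 7ps, so ps = 56.
Buyers pay pb = 56 − 8 = 48; q' = -272 + 7·56 = 120.
Government outlay = subsidy × quantity = 8 × 120 = 960.

Government cost = £960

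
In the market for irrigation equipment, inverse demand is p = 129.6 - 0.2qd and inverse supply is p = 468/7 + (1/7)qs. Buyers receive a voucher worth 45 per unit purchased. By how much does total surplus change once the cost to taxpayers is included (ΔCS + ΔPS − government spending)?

Pre-subsidy: 129.6 - 0.2q = 468/7 + (1/7)q gives q* = 183 and p* = 93.
With the rebate, buyers effectively pay pb = ps − 45, where ps is the price sellers receive.
On the curves, pb = 129.6 - 0.2q and ps = 468/7 + (1/7)q; the wedge ps − pb = 45 gives 468/7 + (1/7)q − (129.6 - 0.2q) = 45, so q' = 314.25.
Then pb = 129.6 − 0.2·314.25 = 66.75 and ps = 468/7 + (1/7)·314.25 = 111.75.
ΔCS = ½(183 + 314.25)(93 − 66.75) = 6526.40625; ΔPS = ½(183 + 314.25)(111.75 − 93) = 4661.71875.
Government spending = 45 × 314.25 = 14141.25.
Net change = 6526.40625 + 4661.71875 − 14141.25 = -2953.125. The loss equals the DWL triangle ½·45·131.25.

Net change in total surplus = -2953.125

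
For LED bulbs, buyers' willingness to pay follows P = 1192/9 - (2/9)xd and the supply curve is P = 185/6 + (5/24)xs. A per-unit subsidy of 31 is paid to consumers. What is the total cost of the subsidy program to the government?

Government cost = 9548

Pre-subsidy: 1192/9 - (2/9)x = 185/6 + (5/24)x gives x* = 236 and P* = 80.
With the rebate, buyers effectively pay Pb = Ps − 31, where Ps is the price sellers receive.
On the curves, Pb = 1192/9 - (2/9)x and Ps = 185/6 + (5/24)x; the wedge Ps − Pb = 31 gives 185/6 + (5/24)x − (1192/9 - (2/9)x) = 31, so x' = 308.
Then Pb = 1192/9 − (2/9)·308 = 64 and Ps = 185/6 + (5/24)·308 = 95.
Government outlay = subsidy × quantity = 31 × 308 = 9548.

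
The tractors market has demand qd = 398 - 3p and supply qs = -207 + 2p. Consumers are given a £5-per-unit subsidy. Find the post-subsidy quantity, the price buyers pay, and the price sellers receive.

Pre-subsidy: 398 - 3p = -207 + 2p gives p* = 121, q* = 35.
With the rebate, buyers effectively pay pb = ps − 5, where ps is the price sellers receive.
Demand in terms of ps becomes qd = 398 − 3(ps − 5) = 413 - 3ps. Setting this equal to supply: 413 - 3ps = -207 + 2ps, so ps = 124.
Buyers pay pb = 124 − 5 = 119; q' = -207 + 2·124 = 41.

q' = 41; buyers pay £119; sellers receive £124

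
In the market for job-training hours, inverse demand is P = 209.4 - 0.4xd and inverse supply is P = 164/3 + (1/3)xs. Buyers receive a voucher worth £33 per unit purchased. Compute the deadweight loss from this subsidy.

Pre-subsidy: 209.4 - 0.4x = 164/3 + (1/3)x gives x* = 211 and P* = 125.
With the rebate, buyers effectively pay Pb = Ps − 33, where Ps is the price sellers receive.
On the curves, Pb = 209.4 - 0.4x and Ps = 164/3 + (1/3)x; the wedge Ps − Pb = 33 gives 164/3 + (1/3)x − (209.4 - 0.4x) = 33, so x' = 256.
Then Pb = 209.4 − 0.4·256 = 107 and Ps = 164/3 + (1/3)·256 = 140.
The subsidy expands output by 256 − 211 = 45 past the efficient level; on those units the gap between marginal cost and willingness to pay runs from 0 up to 33.
DWL = ½ × 33 × 45 = 742.5.

Deadweight loss = £742.5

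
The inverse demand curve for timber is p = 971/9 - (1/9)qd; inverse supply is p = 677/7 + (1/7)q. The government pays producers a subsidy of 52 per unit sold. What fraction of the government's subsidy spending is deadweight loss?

DWL / government spending = 819/1990

Pre-subsidy: 971/9 - (1/9)q = 677/7 + (1/7)q gives q* = 44 and p* = 103.
With the subsidy, sellers receive ps = pb + 52 for each unit, where pb is the price buyers pay.
On the curves, pb = 971/9 - (1/9)q and ps = 677/7 + (1/7)q; the wedge ps − pb = 52 gives 677/7 + (1/7)q − (971/9 - (1/9)q) = 52, so q' = 248.75.
Then pb = 971/9 − (1/9)·248.75 = 80.25 and ps = 677/7 + (1/7)·248.75 = 132.25.
ΔCS = ½(44 + 248.75)(103 − 80.25) = 3330.03125; ΔPS = ½(44 + 248.75)(132.25 − 103) = 4281.46875.
Government spending = 52 × 248.75 = 12935.
DWL = ½ × 52 × (248.75 − 44) = 5323.5; fraction = 5323.5 / 12935 = 819/1990.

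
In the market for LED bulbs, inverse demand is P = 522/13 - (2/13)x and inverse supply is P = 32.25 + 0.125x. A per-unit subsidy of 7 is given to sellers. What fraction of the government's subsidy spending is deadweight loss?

Pre-subsidy: 522/13 - (2/13)x = 32.25 + 0.125x gives x* = 822/29 and P* = 1038/29.
With the subsidy, sellers receive Ps = Pb + 7 for each unit, where Pb is the price buyers pay.
On the curves, Pb = 522/13 - (2/13)x and Ps = 32.25 + 0.125x; the wedge Ps − Pb = 7 gives 32.25 + 0.125x − (522/13 - (2/13)x) = 7, so x' = 1550/29.
Then Pb = 522/13 − (2/13)·(1550/29) = 926/29 and Ps = 32.25 + 0.125·(1550/29) = 1129/29.
ΔCS = ½(822/29 + 1550/29)(1038/29 − 926/29) = 132832/841; ΔPS = ½(822/29 + 1550/29)(1129/29 − 1038/29) = 107926/841.
Government spending = 7 × 1550/29 = 10850/29.
DWL = ½ × 7 × (1550/29 − 822/29) = 2548/29; fraction = (2548/29) / (10850/29) = 182/775.

DWL / government spending = 182/775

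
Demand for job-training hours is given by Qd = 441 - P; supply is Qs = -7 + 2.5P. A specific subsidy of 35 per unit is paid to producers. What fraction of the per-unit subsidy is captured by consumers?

Pre-subsidy: 441 - P = -7 + 2.5P gives P* = 128, Q* = 313.
With the subsidy, sellers receive Ps = Pb + 35 for each unit, where Pb is the price buyers pay.
Supply in terms of Pb becomes Qs = -7 + 2.5(Pb + 35) = 80.5 + 2.5Pb. Setting this equal to demand: 441 - Pb = 80.5 + 2.5Pb, so Pb = 103.
Sellers receive Ps = 103 + 35 = 138; Q' = 441 − 1·103 = 338.
Buyers' price falls by P* − Pb = 128 − 103 = 25; sellers' price rises by Ps − P* = 138 − 128 = 10.
So consumers capture 25/35 = 5/7 of each unit of subsidy.

Consumer share = 5/7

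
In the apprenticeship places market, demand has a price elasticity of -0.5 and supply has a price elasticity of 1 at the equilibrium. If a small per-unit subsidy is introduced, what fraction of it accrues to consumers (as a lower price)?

For a small subsidy around the equilibrium, the benefit split depends on the relative slopes, which at a point are proportional to the elasticities.
Buyer share = εs/(εs + |εd|) = 1/(1 + 0.5) = 2/3; seller share = |εd|/(εs + |εd|) = 1/3.

Consumer share = 2/3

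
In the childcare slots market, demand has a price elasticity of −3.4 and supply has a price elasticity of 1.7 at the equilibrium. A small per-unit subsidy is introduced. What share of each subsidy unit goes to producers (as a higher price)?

For a small subsidy around the equilibrium, the benefit split depends on the relative slopes, which at a point are proportional to the elasticities.
Buyer share = εs/(εs + |εd|) = 1.7/(1.7 + 3.4) = 1/3; seller share = |εd|/(εs + |εd|) = 2/3.
So producers capture 2/3 of the subsidy.

Producer share = 2/3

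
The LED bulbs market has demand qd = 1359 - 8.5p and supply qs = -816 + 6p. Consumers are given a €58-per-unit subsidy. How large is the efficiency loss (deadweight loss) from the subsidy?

Pre-subsidy: 1359 - 8.5p = -816 + 6p gives p* = 150, q* = 84.
With the rebate, buyers effectively pay pb = ps − 58, where ps is the price sellers receive.
Demand in terms of ps becomes qd = 1359 − 8.5(ps − 58) = 1852 - 8.5ps. Setting this equal to supply: 1852 - 8.5ps = -816 + 6ps, so ps = 184.
Buyers pay pb = 184 − 58 = 126; q' = -816 + 6·184 = 288.
The subsidy expands output by 288 − 84 = 204 past the efficient level; on those units the gap between marginal cost and willingness to pay runs from 0 up to 58.
DWL = ½ × 58 × 204 = 5916.

Deadweight loss = €5916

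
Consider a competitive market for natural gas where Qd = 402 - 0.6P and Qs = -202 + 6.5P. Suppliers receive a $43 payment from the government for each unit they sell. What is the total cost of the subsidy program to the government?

Government cost = 1143585/71

Pre-subsidy: 402 - 0.6P = -202 + 6.5P gives P* = 6040/71, Q* = 24918/71.
With the subsidy, sellers receive Ps = Pb + 43 for each unit, where Pb is the price buyers pay.
Supply in terms of Pb becomes Qs = -202 + 6.5(Pb + 43) = 77.5 + 6.5Pb. Setting this equal to demand: 402 - 0.6Pb = 77.5 + 6.5Pb, so Pb = 3245/71.
Sellers receive Ps = 3245/71 + 43 = 6298/71; Q' = 402 − 0.6·(3245/71) = 26595/71.
Government outlay = subsidy × quantity = 43 × 26595/71 = 1143585/71.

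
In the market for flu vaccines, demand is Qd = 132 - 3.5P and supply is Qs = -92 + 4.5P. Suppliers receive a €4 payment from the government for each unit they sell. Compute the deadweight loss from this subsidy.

Deadweight loss = €15.75

Pre-subsidy: 132 - 3.5P = -92 + 4.5P gives P* = 28, Q* = 34.
With the subsidy, sellers receive Ps = Pb + 4 for each unit, where Pb is the price buyers pay.
Supply in terms of Pb becomes Qs = -92 + 4.5(Pb + 4) = -74 + 4.5Pb. Setting this equal to demand: 132 - 3.5Pb = -74 + 4.5Pb, so Pb = 25.75.
Sellers receive Ps = 25.75 + 4 = 29.75; Q' = 132 − 3.5·25.75 = 41.875.
The subsidy expands output by 41.875 − 34 = 7.875 past the efficient level; on those units the gap between marginal cost and willingness to pay runs from 0 up to 4.
DWL = ½ × 4 × 7.875 = 15.75.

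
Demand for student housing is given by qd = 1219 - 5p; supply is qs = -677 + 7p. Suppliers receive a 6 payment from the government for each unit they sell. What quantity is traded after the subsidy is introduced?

q' = 446.5

Pre-subsidy: 1219 - 5p = -677 + 7p gives p* = 158, q* = 429.
With the subsidy, sellers receive ps = pb + 6 for each unit, where pb is the price buyers pay.
Supply in terms of pb becomes qs = -677 + 7(pb + 6) = -635 + 7pb. Setting this equal to demand: 1219 - 5pb = -635 + 7pb, so pb = 154.5.
Sellers receive ps = 154.5 + 6 = 160.5; q' = 1219 − 5·154.5 = 446.5.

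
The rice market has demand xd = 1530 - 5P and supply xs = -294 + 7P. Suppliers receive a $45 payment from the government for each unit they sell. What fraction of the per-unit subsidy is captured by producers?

Producer share = 5/12

Pre-subsidy: 1530 - 5P = -294 + 7P gives P* = 152, x* = 770.
With the subsidy, sellers receive Ps = Pb + 45 for each unit, where Pb is the price buyers pay.
Supply in terms of Pb becomes xs = -294 + 7(Pb + 45) = 21 + 7Pb. Setting this equal to demand: 1530 - 5Pb = 21 + 7Pb, so Pb = 125.75.
Sellers receive Ps = 125.75 + 45 = 170.75; x' = 1530 − 5·125.75 = 901.25.
Buyers' price falls by P* − Pb = 152 − 125.75 = 26.25; sellers' price rises by Ps − P* = 170.75 − 152 = 18.75.
So producers capture 18.75/45 = 5/12 of each unit of subsidy.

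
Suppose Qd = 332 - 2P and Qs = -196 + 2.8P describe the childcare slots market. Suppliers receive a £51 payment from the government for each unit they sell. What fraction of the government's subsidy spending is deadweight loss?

DWL / government spending = 17/98

Pre-subsidy: 332 - 2P = -196 + 2.8P gives P* = 110, Q* = 112.
With the subsidy, sellers receive Ps = Pb + 51 for each unit, where Pb is the price buyers pay.
Supply in terms of Pb becomes Qs = -196 + 2.8(Pb + 51) = -53.2 + 2.8Pb. Setting this equal to demand: 332 - 2Pb = -53.2 + 2.8Pb, so Pb = 80.25.
Sellers receive Ps = 80.25 + 51 = 131.25; Q' = 332 − 2·80.25 = 171.5.
ΔCS = ½(112 + 171.5)(110 − 80.25) = 4217.0625; ΔPS = ½(112 + 171.5)(131.25 − 110) = 3012.1875.
Government spending = 51 × 171.5 = 8746.5.
DWL = ½ × 51 × (171.5 − 112) = 1517.25; fraction = 1517.25 / 8746.5 = 17/98.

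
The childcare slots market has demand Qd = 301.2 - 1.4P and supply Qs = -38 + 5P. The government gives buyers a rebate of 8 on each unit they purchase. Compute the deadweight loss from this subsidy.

Deadweight loss = 35

Pre-subsidy: 301.2 - 1.4P = -38 + 5P gives P* = 53, Q* = 227.
With the rebate, buyers effectively pay Pb = Ps − 8, where Ps is the price sellers receive.
Demand in terms of Ps becomes Qd = 301.2 − 1.4(Ps − 8) = 312.4 - 1.4Ps. Setting this equal to supply: 312.4 - 1.4Ps = -38 + 5Ps, so Ps = 54.75.
Buyers pay Pb = 54.75 − 8 = 46.75; Q' = -38 + 5·54.75 = 235.75.
The subsidy expands output by 235.75 − 227 = 8.75 past the efficient level; on those units the gap between marginal cost and willingness to pay runs from 0 up to 8.
DWL = ½ × 8 × 8.75 = 35.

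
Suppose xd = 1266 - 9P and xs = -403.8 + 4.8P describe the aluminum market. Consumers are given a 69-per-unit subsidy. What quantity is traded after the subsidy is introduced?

Pre-subsidy: 1266 - 9P = -403.8 + 4.8P gives P* = 121, x* = 177.
With the rebate, buyers effectively pay Pb = Ps − 69, where Ps is the price sellers receive.
Demand in terms of Ps becomes xd = 1266 − 9(Ps − 69) = 1887 - 9Ps. Setting this equal to supply: 1887 - 9Ps = -403.8 + 4.8Ps, so Ps = 166.
Buyers pay Pb = 166 − 69 = 97; x' = -403.8 + 4.8·166 = 393.

x' = 393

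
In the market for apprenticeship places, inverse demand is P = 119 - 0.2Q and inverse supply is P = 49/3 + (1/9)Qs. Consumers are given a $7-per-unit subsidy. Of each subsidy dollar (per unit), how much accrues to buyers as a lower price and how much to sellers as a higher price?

Buyers gain $4.5 per unit; sellers gain $2.5 per unit

Pre-subsidy: 119 - 0.2Q = 49/3 + (1/9)Q gives Q* = 330 and P* = 53.
With the rebate, buyers effectively pay Pb = Ps − 7, where Ps is the price sellers receive.
On the curves, Pb = 119 - 0.2Q and Ps = 49/3 + (1/9)Q; the wedge Ps − Pb = 7 gives 49/3 + (1/9)Q − (119 - 0.2Q) = 7, so Q' = 352.5.
Then Pb = 119 − 0.2·352.5 = 48.5 and Ps = 49/3 + (1/9)·352.5 = 55.5.
Buyers' price falls by P* − Pb = 53 − 48.5 = 4.5; sellers' price rises by Ps − P* = 55.5 − 53 = 2.5.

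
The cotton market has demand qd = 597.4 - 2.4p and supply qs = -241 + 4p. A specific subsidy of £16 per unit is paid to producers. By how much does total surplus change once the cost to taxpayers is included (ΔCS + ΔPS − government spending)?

Net change in total surplus = -£192

Pre-subsidy: 597.4 - 2.4p = -241 + 4p gives p* = 131, q* = 283.
With the subsidy, sellers receive ps = pb + 16 for each unit, where pb is the price buyers pay.
Supply in terms of pb becomes qs = -241 + 4(pb + 16) = -177 + 4pb. Setting this equal to demand: 597.4 - 2.4pb = -177 + 4pb, so pb = 121.
Sellers receive ps = 121 + 16 = 137; q' = 597.4 − 2.4·121 = 307.
ΔCS = ½(283 + 307)(131 − 121) = 2950; ΔPS = ½(283 + 307)(137 − 131) = 1770.
Government spending = 16 × 307 = 4912.
Net change = 2950 + 1770 − 4912 = -192. The loss equals the DWL triangle ½·16·24.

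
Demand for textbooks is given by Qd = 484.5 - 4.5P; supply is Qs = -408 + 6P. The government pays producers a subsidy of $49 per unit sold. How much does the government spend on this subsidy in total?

Pre-subsidy: 484.5 - 4.5P = -408 + 6P gives P* = 85, Q* = 102.
With the subsidy, sellers receive Ps = Pb + 49 for each unit, where Pb is the price buyers pay.
Supply in terms of Pb becomes Qs = -408 + 6(Pb + 49) = -114 + 6Pb. Setting this equal to demand: 484.5 - 4.5Pb = -114 + 6Pb, so Pb = 57.
Sellers receive Ps = 57 + 49 = 106; Q' = 484.5 − 4.5·57 = 228.
Government outlay = subsidy × quantity = 49 × 228 = 11172.

Government cost = $11172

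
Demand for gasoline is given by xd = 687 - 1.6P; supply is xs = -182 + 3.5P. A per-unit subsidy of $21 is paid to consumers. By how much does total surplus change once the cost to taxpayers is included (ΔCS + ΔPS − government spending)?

Net change in total surplus = -4116/17

Pre-subsidy: 687 - 1.6P = -182 + 3.5P gives P* = 8690/51, x* = 21133/51.
With the rebate, buyers effectively pay Pb = Ps − 21, where Ps is the price sellers receive.
Demand in terms of Ps becomes xd = 687 − 1.6(Ps − 21) = 720.6 - 1.6Ps. Setting this equal to supply: 720.6 - 1.6Ps = -182 + 3.5Ps, so Ps = 9026/51.
Buyers pay Pb = 9026/51 − 21 = 7955/51; x' = -182 + 3.5·(9026/51) = 22309/51.
ΔCS = ½(21133/51 + 22309/51)(8690/51 − 7955/51) = 5321645/867; ΔPS = ½(21133/51 + 22309/51)(9026/51 − 8690/51) = 2432752/867.
Government spending = 21 × 22309/51 = 156163/17.
Net change = 5321645/867 + 2432752/867 − 156163/17 = -4116/17. The loss equals the DWL triangle ½·21·392/17.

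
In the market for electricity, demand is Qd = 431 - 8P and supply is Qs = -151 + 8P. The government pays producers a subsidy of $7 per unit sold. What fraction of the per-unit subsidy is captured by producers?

Pre-subsidy: 431 - 8P = -151 + 8P gives P* = 36.375, Q* = 140.
With the subsidy, sellers receive Ps = Pb + 7 for each unit, where Pb is the price buyers pay.
Supply in terms of Pb becomes Qs = -151 + 8(Pb + 7) = -95 + 8Pb. Setting this equal to demand: 431 - 8Pb = -95 + 8Pb, so Pb = 32.875.
Sellers receive Ps = 32.875 + 7 = 39.875; Q' = 431 − 8·32.875 = 168.
Buyers' price falls by P* − Pb = 36.375 − 32.875 = 3.5; sellers' price rises by Ps − P* = 39.875 − 36.375 = 3.5.
So producers capture 3.5/7 = 0.5 of each unit of subsidy.

Producer share = 0.5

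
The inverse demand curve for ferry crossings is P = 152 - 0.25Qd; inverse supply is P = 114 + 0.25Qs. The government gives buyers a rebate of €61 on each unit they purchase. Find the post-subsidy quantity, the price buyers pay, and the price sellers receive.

Pre-subsidy: 152 - 0.25Q = 114 + 0.25Q gives Q* = 76 and P* = 133.
With the rebate, buyers effectively pay Pb = Ps − 61, where Ps is the price sellers receive.
On the curves, Pb = 152 - 0.25Q and Ps = 114 + 0.25Q; the wedge Ps − Pb = 61 gives 114 + 0.25Q − (152 - 0.25Q) = 61, so Q' = 198.
Then Pb = 152 − 0.25·198 = 102.5 and Ps = 114 + 0.25·198 = 163.5.

Q' = 198; buyers pay €102.5; sellers receive €163.5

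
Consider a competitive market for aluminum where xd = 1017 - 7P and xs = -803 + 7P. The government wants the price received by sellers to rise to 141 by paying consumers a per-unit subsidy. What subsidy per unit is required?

Required subsidy s = 22 per unit

At a seller price of 141, quantity supplied is -803 + 7·141 = 184.
Buyers absorb 184 only when they pay Pb with 1017 − 7·Pb = 184, i.e. Pb = 119.
s = Ps − Pb = 141 − 119 = 22.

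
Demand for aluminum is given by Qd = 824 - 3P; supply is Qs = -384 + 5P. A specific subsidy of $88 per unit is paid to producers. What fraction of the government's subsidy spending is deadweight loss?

DWL / government spending = 165/1072

Pre-subsidy: 824 - 3P = -384 + 5P gives P* = 151, Q* = 371.
With the subsidy, sellers receive Ps = Pb + 88 for each unit, where Pb is the price buyers pay.
Supply in terms of Pb becomes Qs = -384 + 5(Pb + 88) = 56 + 5Pb. Setting this equal to demand: 824 - 3Pb = 56 + 5Pb, so Pb = 96.
Sellers receive Ps = 96 + 88 = 184; Q' = 824 − 3·96 = 536.
ΔCS = ½(371 + 536)(151 − 96) = 24942.5; ΔPS = ½(371 + 536)(184 − 151) = 14965.5.
Government spending = 88 × 536 = 47168.
DWL = ½ × 88 × (536 − 371) = 7260; fraction = 7260 / 47168 = 165/1072.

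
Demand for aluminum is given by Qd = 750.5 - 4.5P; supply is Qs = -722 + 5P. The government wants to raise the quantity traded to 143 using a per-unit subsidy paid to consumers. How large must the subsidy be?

At Q = 143, invert demand for the buyer price: Pb = (750.5 − 143)/4.5 = 135; invert supply for the seller price: Ps = (143 − (-722))/5 = 173.
The subsidy must fill the gap: s = Ps − Pb = 173 − 135 = 38.

Required subsidy s = 38 per unit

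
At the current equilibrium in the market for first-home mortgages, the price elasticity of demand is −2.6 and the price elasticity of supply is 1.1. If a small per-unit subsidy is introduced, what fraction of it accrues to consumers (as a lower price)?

Consumer share = 11/37

For a small subsidy around the equilibrium, the benefit split depends on the relative slopes, which at a point are proportional to the elasticities.
Buyer share = εs/(εs + |εd|) = 1.1/(1.1 + 2.6) = 11/37; seller share = |εd|/(εs + |εd|) = 26/37.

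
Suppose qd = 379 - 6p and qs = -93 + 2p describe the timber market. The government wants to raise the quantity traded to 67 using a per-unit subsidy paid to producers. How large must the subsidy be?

At q = 67, invert demand for the buyer price: pb = (379 − 67)/6 = 52; invert supply for the seller price: ps = (67 − (-93))/2 = 80.
The subsidy must fill the gap: s = ps − pb = 80 − 52 = 28.

Required subsidy s = 28 per unit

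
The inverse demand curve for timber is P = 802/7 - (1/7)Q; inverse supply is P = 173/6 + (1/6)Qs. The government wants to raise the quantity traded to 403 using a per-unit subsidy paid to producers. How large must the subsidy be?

At Q = 403, from the demand curve buyers pay Pb = 802/7 − (1/7)·403 = 57; from the supply curve sellers need Ps = 173/6 + (1/6)·403 = 96.
The subsidy must fill the gap: s = Ps − Pb = 96 − 57 = 39.

Required subsidy s = 39 per unit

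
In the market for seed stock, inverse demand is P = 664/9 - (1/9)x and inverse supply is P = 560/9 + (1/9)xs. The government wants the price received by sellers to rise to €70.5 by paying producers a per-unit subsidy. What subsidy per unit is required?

Required subsidy s = €5 per unit

At a seller price of 70.5, quantity supplied is -560 + 9·70.5 = 74.5.
Buyers absorb 74.5 only when they pay Pb = 664/9 − (1/9)·74.5 = 65.5.
s = Ps − Pb = 70.5 − 65.5 = 5.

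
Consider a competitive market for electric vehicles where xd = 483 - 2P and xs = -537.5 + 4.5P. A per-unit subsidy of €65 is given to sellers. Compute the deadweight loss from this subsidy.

Deadweight loss = €2925

Pre-subsidy: 483 - 2P = -537.5 + 4.5P gives P* = 157, x* = 169.
With the subsidy, sellers receive Ps = Pb + 65 for each unit, where Pb is the price buyers pay.
Supply in terms of Pb becomes xs = -537.5 + 4.5(Pb + 65) = -245 + 4.5Pb. Setting this equal to demand: 483 - 2Pb = -245 + 4.5Pb, so Pb = 112.
Sellers receive Ps = 112 + 65 = 177; x' = 483 − 2·112 = 259.
The subsidy expands output by 259 − 169 = 90 past the efficient level; on those units the gap between marginal cost and willingness to pay runs from 0 up to 65.
DWL = ½ × 65 × 90 = 2925.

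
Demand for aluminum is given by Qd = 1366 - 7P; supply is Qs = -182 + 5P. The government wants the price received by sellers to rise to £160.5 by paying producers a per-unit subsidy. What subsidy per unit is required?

At a seller price of 160.5, quantity supplied is -182 + 5·160.5 = 620.5.
Buyers absorb 620.5 only when they pay Pb with 1366 − 7·Pb = 620.5, i.e. Pb = 106.5.
s = Ps − Pb = 160.5 − 106.5 = 54.

Required subsidy s = £54 per unit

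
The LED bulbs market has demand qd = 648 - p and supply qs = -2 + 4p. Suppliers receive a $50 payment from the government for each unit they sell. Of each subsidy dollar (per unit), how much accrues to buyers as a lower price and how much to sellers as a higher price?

Buyers gain $40 per unit; sellers gain $10 per unit

Pre-subsidy: 648 - p = -2 + 4p gives p* = 130, q* = 518.
With the subsidy, sellers receive ps = pb + 50 for each unit, where pb is the price buyers pay.
Supply in terms of pb becomes qs = -2 + 4(pb + 50) = 198 + 4pb. Setting this equal to demand: 648 - pb = 198 + 4pb, so pb = 90.
Sellers receive ps = 90 + 50 = 140; q' = 648 − 1·90 = 558.
Buyers' price falls by p* − pb = 130 − 90 = 40; sellers' price rises by ps − p* = 140 − 130 = 10.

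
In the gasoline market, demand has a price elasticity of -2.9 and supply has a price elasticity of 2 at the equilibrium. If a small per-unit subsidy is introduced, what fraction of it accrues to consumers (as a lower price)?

For a small subsidy around the equilibrium, the benefit split depends on the relative slopes, which at a point are proportional to the elasticities.
Buyer share = εs/(εs + |εd|) = 2/(2 + 2.9) = 20/49; seller share = |εd|/(εs + |εd|) = 29/49.

Consumer share = 20/49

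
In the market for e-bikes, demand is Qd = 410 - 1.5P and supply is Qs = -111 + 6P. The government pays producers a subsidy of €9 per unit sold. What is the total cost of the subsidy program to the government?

Pre-subsidy: 410 - 1.5P = -111 + 6P gives P* = 1042/15, Q* = 305.8.
With the subsidy, sellers receive Ps = Pb + 9 for each unit, where Pb is the price buyers pay.
Supply in terms of Pb becomes Qs = -111 + 6(Pb + 9) = -57 + 6Pb. Setting this equal to demand: 410 - 1.5Pb = -57 + 6Pb, so Pb = 934/15.
Sellers receive Ps = 934/15 + 9 = 1069/15; Q' = 410 − 1.5·(934/15) = 316.6.
Government outlay = subsidy × quantity = 9 × 316.6 = 2849.4.

Government cost = €2849.4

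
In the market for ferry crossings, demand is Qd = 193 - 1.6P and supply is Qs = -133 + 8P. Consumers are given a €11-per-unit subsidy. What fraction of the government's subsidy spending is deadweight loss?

Pre-subsidy: 193 - 1.6P = -133 + 8P gives P* = 815/24, Q* = 416/3.
With the rebate, buyers effectively pay Pb = Ps − 11, where Ps is the price sellers receive.
Demand in terms of Ps becomes Qd = 193 − 1.6(Ps − 11) = 210.6 - 1.6Ps. Setting this equal to supply: 210.6 - 1.6Ps = -133 + 8Ps, so Ps = 859/24.
Buyers pay Pb = 859/24 − 11 = 595/24; Q' = -133 + 8·(859/24) = 460/3.
ΔCS = ½(416/3 + 460/3)(815/24 − 595/24) = 4015/3; ΔPS = ½(416/3 + 460/3)(859/24 − 815/24) = 803/3.
Government spending = 11 × 460/3 = 5060/3.
DWL = ½ × 11 × (460/3 − 416/3) = 242/3; fraction = (242/3) / (5060/3) = 11/230.

DWL / government spending = 11/230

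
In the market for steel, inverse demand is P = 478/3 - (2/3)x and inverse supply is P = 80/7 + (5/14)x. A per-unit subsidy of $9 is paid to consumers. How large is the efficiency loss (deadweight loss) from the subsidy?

Deadweight loss = 1701/43

Pre-subsidy: 478/3 - (2/3)x = 80/7 + (5/14)x gives x* = 6212/43 and P* = 2710/43.
With the rebate, buyers effectively pay Pb = Ps − 9, where Ps is the price sellers receive.
On the curves, Pb = 478/3 - (2/3)x and Ps = 80/7 + (5/14)x; the wedge Ps − Pb = 9 gives 80/7 + (5/14)x − (478/3 - (2/3)x) = 9, so x' = 6590/43.
Then Pb = 478/3 − (2/3)·(6590/43) = 2458/43 and Ps = 80/7 + (5/14)·(6590/43) = 2845/43.
The subsidy expands output by 6590/43 − 6212/43 = 378/43 past the efficient level; on those units the gap between marginal cost and willingness to pay runs from 0 up to 9.
DWL = ½ × 9 × 378/43 = 1701/43.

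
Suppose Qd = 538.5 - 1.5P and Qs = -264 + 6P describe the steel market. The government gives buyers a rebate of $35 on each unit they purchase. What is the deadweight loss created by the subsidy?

Pre-subsidy: 538.5 - 1.5P = -264 + 6P gives P* = 107, Q* = 378.
With the rebate, buyers effectively pay Pb = Ps − 35, where Ps is the price sellers receive.
Demand in terms of Ps becomes Qd = 538.5 − 1.5(Ps − 35) = 591 - 1.5Ps. Setting this equal to supply: 591 - 1.5Ps = -264 + 6Ps, so Ps = 114.
Buyers pay Pb = 114 − 35 = 79; Q' = -264 + 6·114 = 420.
The subsidy expands output by 420 − 378 = 42 past the efficient level; on those units the gap between marginal cost and willingness to pay runs from 0 up to 35.
DWL = ½ × 35 × 42 = 735.

Deadweight loss = $735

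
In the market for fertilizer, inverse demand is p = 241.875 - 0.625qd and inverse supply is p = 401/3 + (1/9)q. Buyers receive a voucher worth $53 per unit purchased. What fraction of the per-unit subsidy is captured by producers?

Producer share = 8/53

Pre-subsidy: 241.875 - 0.625q = 401/3 + (1/9)q gives q* = 147 and p* = 150.
With the rebate, buyers effectively pay pb = ps − 53, where ps is the price sellers receive.
On the curves, pb = 241.875 - 0.625q and ps = 401/3 + (1/9)q; the wedge ps − pb = 53 gives 401/3 + (1/9)q − (241.875 - 0.625q) = 53, so q' = 219.
Then pb = 241.875 − 0.625·219 = 105 and ps = 401/3 + (1/9)·219 = 158.
Buyers' price falls by p* − pb = 150 − 105 = 45; sellers' price rises by ps − p* = 158 − 150 = 8.
So producers capture 8/53 = 8/53 of each unit of subsidy.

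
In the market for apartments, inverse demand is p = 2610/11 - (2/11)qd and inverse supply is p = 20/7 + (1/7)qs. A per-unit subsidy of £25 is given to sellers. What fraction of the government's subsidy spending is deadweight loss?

Pre-subsidy: 2610/11 - (2/11)q = 20/7 + (1/7)q gives q* = 722 and p* = 106.
With the subsidy, sellers receive ps = pb + 25 for each unit, where pb is the price buyers pay.
On the curves, pb = 2610/11 - (2/11)q and ps = 20/7 + (1/7)q; the wedge ps − pb = 25 gives 20/7 + (1/7)q − (2610/11 - (2/11)q) = 25, so q' = 799.
Then pb = 2610/11 − (2/11)·799 = 92 and ps = 20/7 + (1/7)·799 = 117.
ΔCS = ½(722 + 799)(106 − 92) = 10647; ΔPS = ½(722 + 799)(117 − 106) = 8365.5.
Government spending = 25 × 799 = 19975.
DWL = ½ × 25 × (799 − 722) = 962.5; fraction = 962.5 / 19975 = 77/1598.

DWL / government spending = 77/1598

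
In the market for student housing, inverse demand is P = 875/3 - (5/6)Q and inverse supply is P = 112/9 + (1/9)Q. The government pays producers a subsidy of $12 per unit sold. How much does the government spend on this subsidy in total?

Government cost = 62904/17

Pre-subsidy: 875/3 - (5/6)Q = 112/9 + (1/9)Q gives Q* = 5026/17 and P* = 770/17.
With the subsidy, sellers receive Ps = Pb + 12 for each unit, where Pb is the price buyers pay.
On the curves, Pb = 875/3 - (5/6)Q and Ps = 112/9 + (1/9)Q; the wedge Ps − Pb = 12 gives 112/9 + (1/9)Q − (875/3 - (5/6)Q) = 12, so Q' = 5242/17.
Then Pb = 875/3 − (5/6)·(5242/17) = 590/17 and Ps = 112/9 + (1/9)·(5242/17) = 794/17.
Government outlay = subsidy × quantity = 12 × 5242/17 = 62904/17.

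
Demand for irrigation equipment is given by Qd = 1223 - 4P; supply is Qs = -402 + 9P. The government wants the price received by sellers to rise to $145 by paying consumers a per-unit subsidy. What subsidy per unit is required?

At a seller price of 145, quantity supplied is -402 + 9·145 = 903.
Buyers absorb 903 only when they pay Pb with 1223 − 4·Pb = 903, i.e. Pb = 80.
s = Ps − Pb = 145 − 80 = 65.

Required subsidy s = $65 per unit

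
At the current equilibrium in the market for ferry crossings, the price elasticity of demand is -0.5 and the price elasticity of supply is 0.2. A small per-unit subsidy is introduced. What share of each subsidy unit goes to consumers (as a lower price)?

For a small subsidy around the equilibrium, the benefit split depends on the relative slopes, which at a point are proportional to the elasticities.
Buyer share = εs/(εs + |εd|) = 0.2/(0.2 + 0.5) = 2/7; seller share = |εd|/(εs + |εd|) = 5/7.

Consumer share = 2/7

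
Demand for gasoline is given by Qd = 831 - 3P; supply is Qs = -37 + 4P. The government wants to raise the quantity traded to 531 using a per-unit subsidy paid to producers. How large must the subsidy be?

At Q = 531, invert demand for the buyer price: Pb = (831 − 531)/3 = 100; invert supply for the seller price: Ps = (531 − (-37))/4 = 142.
The subsidy must fill the gap: s = Ps − Pb = 142 − 100 = 42.

Required subsidy s = 42 per unit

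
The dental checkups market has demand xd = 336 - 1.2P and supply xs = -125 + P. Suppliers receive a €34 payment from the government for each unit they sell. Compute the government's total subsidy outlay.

Government cost = 38556/11

Pre-subsidy: 336 - 1.2P = -125 + P gives P* = 2305/11, x* = 930/11.
With the subsidy, sellers receive Ps = Pb + 34 for each unit, where Pb is the price buyers pay.
Supply in terms of Pb becomes xs = -125 + 1(Pb + 34) = -91 + Pb. Setting this equal to demand: 336 - 1.2Pb = -91 + Pb, so Pb = 2135/11.
Sellers receive Ps = 2135/11 + 34 = 2509/11; x' = 336 − 1.2·(2135/11) = 1134/11.
Government outlay = subsidy × quantity = 34 × 1134/11 = 38556/11.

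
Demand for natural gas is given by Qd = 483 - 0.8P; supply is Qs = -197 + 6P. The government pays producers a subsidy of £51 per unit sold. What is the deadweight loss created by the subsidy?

Pre-subsidy: 483 - 0.8P = -197 + 6P gives P* = 100, Q* = 403.
With the subsidy, sellers receive Ps = Pb + 51 for each unit, where Pb is the price buyers pay.
Supply in terms of Pb becomes Qs = -197 + 6(Pb + 51) = 109 + 6Pb. Setting this equal to demand: 483 - 0.8Pb = 109 + 6Pb, so Pb = 55.
Sellers receive Ps = 55 + 51 = 106; Q' = 483 − 0.8·55 = 439.
The subsidy expands output by 439 − 403 = 36 past the efficient level; on those units the gap between marginal cost and willingness to pay runs from 0 up to 51.
DWL = ½ × 51 × 36 = 918.

Deadweight loss = £918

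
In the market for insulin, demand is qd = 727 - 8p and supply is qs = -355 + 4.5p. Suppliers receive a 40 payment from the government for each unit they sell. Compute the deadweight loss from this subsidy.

Pre-subsidy: 727 - 8p = -355 + 4.5p gives p* = 86.56, q* = 34.52.
With the subsidy, sellers receive ps = pb + 40 for each unit, where pb is the price buyers pay.
Supply in terms of pb becomes qs = -355 + 4.5(pb + 40) = -175 + 4.5pb. Setting this equal to demand: 727 - 8pb = -175 + 4.5pb, so pb = 72.16.
Sellers receive ps = 72.16 + 40 = 112.16; q' = 727 − 8·72.16 = 149.72.
The subsidy expands output by 149.72 − 34.52 = 115.2 past the efficient level; on those units the gap between marginal cost and willingness to pay runs from 0 up to 40.
DWL = ½ × 40 × 115.2 = 2304.

Deadweight loss = 2304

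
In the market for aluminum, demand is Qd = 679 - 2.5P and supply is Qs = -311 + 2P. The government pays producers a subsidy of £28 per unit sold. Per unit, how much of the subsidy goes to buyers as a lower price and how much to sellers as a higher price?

Buyers gain 112/9 per unit; sellers gain 140/9 per unit

Pre-subsidy: 679 - 2.5P = -311 + 2P gives P* = 220, Q* = 129.
With the subsidy, sellers receive Ps = Pb + 28 for each unit, where Pb is the price buyers pay.
Supply in terms of Pb becomes Qs = -311 + 2(Pb + 28) = -255 + 2Pb. Setting this equal to demand: 679 - 2.5Pb = -255 + 2Pb, so Pb = 1868/9.
Sellers receive Ps = 1868/9 + 28 = 2120/9; Q' = 679 − 2.5·(1868/9) = 1441/9.
Buyers' price falls by P* − Pb = 220 − 1868/9 = 112/9; sellers' price rises by Ps − P* = 2120/9 − 220 = 140/9.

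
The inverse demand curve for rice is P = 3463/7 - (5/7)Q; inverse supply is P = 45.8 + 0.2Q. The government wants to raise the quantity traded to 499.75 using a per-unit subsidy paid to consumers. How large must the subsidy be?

Required subsidy s = 8 per unit

At Q = 499.75, from the demand curve buyers pay Pb = 3463/7 − (5/7)·499.75 = 137.75; from the supply curve sellers need Ps = 45.8 + 0.2·499.75 = 145.75.
The subsidy must fill the gap: s = Ps − Pb = 145.75 − 137.75 = 8.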